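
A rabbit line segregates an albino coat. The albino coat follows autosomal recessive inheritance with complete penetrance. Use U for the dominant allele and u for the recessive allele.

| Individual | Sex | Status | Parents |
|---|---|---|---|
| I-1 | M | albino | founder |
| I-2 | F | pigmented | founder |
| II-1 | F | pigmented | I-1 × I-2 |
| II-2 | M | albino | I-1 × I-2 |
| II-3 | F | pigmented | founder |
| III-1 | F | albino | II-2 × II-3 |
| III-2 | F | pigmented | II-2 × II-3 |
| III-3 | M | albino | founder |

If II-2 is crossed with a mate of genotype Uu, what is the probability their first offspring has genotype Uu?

II-2 is albino, so II-2 is uu.
The cross gives 1/2 Uu : 1/2 uu, so P(offspring has genotype Uu) = 1/2.

1/2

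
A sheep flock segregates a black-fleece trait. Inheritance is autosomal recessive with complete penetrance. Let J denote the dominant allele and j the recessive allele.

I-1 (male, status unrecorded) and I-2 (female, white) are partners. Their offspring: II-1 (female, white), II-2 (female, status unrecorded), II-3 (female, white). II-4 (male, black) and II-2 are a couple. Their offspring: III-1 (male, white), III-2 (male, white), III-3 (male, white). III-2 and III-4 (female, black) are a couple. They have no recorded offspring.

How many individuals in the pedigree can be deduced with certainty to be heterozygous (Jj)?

3

Obligate heterozygotes: III-1 is white so carries J and received j from II-4 (jj), so III-1 is Jj; III-2 is white so carries J and received j from II-4 (jj), so III-2 is Jj; III-3 is white so carries J and received j from II-4 (jj), so III-3 is Jj.
Every other individual is either homozygous by phenotype or has at least one consistent homozygous assignment, so the count is 3.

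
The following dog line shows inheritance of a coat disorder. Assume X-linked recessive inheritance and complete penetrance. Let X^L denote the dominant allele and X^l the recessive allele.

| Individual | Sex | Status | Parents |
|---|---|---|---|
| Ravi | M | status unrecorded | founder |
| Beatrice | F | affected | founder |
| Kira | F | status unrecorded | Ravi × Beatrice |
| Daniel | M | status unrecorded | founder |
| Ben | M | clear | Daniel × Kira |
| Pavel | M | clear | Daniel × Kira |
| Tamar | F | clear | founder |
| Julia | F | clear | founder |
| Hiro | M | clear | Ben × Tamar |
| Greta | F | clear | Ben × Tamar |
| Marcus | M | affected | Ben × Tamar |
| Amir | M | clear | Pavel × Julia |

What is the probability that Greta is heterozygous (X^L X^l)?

Ben is clear, so Ben is X^L Y.
Tamar is clear so carries L and passed l to Marcus (X^l Y), so Tamar is X^L X^l.
Their cross gives offspring ratios 1/2 X^L X^L : 1/2 X^L X^l. Conditioning on Greta being clear, P(X^L X^l) = 1/2 / 1 = 1/2.

1/2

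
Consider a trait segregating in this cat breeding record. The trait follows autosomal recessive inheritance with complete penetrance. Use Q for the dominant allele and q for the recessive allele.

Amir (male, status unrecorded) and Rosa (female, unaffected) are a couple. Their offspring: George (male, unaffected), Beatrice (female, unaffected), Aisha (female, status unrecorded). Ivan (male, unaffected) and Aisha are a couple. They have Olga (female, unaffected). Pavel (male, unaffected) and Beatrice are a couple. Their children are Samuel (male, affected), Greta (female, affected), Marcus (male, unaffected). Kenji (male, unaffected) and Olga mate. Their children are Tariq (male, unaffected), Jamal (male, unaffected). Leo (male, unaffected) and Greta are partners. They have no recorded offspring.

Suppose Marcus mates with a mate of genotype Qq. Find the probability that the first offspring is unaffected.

Pavel is unaffected so carries Q and passed q to Samuel (qq), so Pavel is Qq.
Beatrice is unaffected so carries Q and passed q to Samuel (qq), so Beatrice is Qq.
Marcus is an unaffected offspring of Pavel (Qq) × Beatrice (Qq), whose cross gives 1/4 QQ : 1/2 Qq : 1/4 qq; conditioning on being unaffected, Marcus is QQ with probability 1/3, Qq with probability 2/3.
Summing over parental genotype combinations, P(offspring is unaffected) = 1/3·1 + 2/3·3/4 = 5/6.

5/6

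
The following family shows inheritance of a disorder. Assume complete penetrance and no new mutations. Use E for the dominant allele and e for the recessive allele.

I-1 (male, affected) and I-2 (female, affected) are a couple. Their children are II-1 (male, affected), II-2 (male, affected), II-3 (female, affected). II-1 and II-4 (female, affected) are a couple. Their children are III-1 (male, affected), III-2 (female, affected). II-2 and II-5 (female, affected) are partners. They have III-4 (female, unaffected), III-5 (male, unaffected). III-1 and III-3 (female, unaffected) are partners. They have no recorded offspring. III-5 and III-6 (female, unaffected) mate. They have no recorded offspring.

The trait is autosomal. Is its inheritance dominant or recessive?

II-2 and II-5 are both affected yet have an unaffected child III-4. Under a recessive model two affected parents are homozygous and every child would be affected, so the trait cannot be recessive.

dominant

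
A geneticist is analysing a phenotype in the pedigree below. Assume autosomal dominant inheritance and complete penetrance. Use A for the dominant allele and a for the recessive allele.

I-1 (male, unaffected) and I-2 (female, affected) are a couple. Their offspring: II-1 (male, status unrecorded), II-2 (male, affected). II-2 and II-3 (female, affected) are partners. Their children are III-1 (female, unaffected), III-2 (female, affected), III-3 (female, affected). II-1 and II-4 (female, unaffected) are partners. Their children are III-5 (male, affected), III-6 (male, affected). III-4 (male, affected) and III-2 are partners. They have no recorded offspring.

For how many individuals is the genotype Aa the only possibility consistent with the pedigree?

5

Obligate heterozygotes: II-1 passed A to III-5 (Aa, whose a came from II-4) and received a from I-1 (aa), so II-1 is Aa; II-2 is affected so carries A and received a from I-1 (aa), so II-2 is Aa; II-3 is affected so carries A and passed a to III-1 (aa), so II-3 is Aa; III-5 is affected so carries A and received a from II-4 (aa), so III-5 is Aa; III-6 is affected so carries A and received a from II-4 (aa), so III-6 is Aa.
Every other individual is either homozygous by phenotype or has at least one consistent homozygous assignment, so the count is 5.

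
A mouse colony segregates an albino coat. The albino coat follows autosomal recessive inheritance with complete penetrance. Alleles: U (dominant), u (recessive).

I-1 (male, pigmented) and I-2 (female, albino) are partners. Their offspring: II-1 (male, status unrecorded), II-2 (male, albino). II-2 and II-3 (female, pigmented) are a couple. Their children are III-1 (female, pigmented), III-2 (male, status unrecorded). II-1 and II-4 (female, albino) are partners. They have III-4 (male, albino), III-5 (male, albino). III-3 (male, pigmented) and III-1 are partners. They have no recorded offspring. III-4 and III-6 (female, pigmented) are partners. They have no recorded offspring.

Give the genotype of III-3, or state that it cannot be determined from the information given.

cannot be determined

III-3's phenotype allows UU or Uu, and no parent or child forces a single allele at both positions; consistent genotype assignments exist with III-3 as UU or Uu.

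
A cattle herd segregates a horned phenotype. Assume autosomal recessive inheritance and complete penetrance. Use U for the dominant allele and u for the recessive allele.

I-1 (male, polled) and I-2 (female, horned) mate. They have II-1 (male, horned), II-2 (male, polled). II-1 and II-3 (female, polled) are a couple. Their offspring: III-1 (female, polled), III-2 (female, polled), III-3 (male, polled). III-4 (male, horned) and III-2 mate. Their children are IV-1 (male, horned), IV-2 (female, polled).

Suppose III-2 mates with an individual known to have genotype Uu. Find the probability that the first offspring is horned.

III-2 is polled so carries U and received u from II-1 (uu), so III-2 is Uu.
The cross gives 1/4 UU : 1/2 Uu : 1/4 uu, so P(offspring is horned) = 1/4.

1/4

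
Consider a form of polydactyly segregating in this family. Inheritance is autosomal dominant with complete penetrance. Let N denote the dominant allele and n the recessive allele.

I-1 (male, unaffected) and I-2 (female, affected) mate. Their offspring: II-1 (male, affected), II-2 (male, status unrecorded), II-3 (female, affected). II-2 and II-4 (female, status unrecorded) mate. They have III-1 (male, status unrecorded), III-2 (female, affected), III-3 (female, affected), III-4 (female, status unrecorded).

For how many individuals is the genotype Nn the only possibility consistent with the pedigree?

2

Obligate heterozygotes: II-1 is affected so carries N and received n from I-1 (nn), so II-1 is Nn; II-3 is affected so carries N and received n from I-1 (nn), so II-3 is Nn.
Every other individual is either homozygous by phenotype or has at least one consistent homozygous assignment, so the count is 2.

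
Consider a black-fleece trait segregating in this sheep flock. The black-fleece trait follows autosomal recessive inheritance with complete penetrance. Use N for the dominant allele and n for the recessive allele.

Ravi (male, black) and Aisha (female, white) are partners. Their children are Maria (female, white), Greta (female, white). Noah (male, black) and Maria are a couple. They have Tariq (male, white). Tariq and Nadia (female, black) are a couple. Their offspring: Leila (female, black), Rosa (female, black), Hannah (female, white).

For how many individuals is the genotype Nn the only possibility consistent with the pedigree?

Obligate heterozygotes: Maria is white so carries N and received n from Ravi (nn), so Maria is Nn; Greta is white so carries N and received n from Ravi (nn), so Greta is Nn; Tariq is white so carries N and received n from Noah (nn), so Tariq is Nn; Hannah is white so carries N and received n from Nadia (nn), so Hannah is Nn.
Every other individual is either homozygous by phenotype or has at least one consistent homozygous assignment, so the count is 4.

4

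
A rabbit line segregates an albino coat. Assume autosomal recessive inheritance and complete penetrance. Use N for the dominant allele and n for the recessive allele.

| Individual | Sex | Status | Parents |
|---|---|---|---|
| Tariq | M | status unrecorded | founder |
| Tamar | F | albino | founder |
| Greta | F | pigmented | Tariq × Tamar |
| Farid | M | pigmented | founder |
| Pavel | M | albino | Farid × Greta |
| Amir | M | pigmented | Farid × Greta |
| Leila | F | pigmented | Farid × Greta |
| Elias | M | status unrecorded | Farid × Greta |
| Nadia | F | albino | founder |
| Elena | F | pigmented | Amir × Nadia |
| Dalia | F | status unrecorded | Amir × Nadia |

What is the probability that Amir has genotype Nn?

1/2

Farid is pigmented so carries N and passed n to Pavel (nn), so Farid is Nn.
Greta is pigmented so carries N and received n from Tamar (nn), so Greta is Nn.
Their cross gives offspring ratios 1/4 NN : 1/2 Nn : 1/4 nn. Conditioning on Amir being pigmented, P(Nn) = 1/2 / 3/4 = 2/3 before taking Amir's own offspring into account.
Nadia is albino, so Nadia is nn.
Now use Amir's offspring. Probability of each recorded status — pigmented daughter Elena: 1/2 if Amir is Nn, 1 if NN. (Dalia: equally likely either way, so uninformative.)
Bayes: P(Nn) = 2/3·1/2 / (2/3·1/2 + 1/3·1) = 1/2.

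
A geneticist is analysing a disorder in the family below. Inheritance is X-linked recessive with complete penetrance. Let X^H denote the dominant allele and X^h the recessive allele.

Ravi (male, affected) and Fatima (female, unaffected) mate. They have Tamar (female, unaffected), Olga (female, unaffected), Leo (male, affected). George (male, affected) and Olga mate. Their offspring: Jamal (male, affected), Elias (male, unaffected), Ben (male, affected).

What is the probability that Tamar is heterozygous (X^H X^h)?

Tamar is unaffected so carries H and received h from Ravi (X^h Y), so Tamar is X^H X^h, giving P(X^H X^h) = 1.

1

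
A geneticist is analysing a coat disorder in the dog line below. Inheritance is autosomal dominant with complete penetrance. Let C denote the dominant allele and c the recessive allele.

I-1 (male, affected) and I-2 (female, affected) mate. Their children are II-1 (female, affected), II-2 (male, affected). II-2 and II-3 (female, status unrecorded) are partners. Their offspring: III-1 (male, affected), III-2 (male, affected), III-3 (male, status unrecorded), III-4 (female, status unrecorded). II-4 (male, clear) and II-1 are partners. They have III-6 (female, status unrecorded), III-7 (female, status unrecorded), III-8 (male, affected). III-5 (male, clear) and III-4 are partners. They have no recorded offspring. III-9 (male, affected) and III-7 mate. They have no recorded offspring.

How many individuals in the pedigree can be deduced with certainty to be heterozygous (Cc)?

1

Obligate heterozygotes: III-8 is affected so carries C and received c from II-4 (cc), so III-8 is Cc.
Every other individual is either homozygous by phenotype or has at least one consistent homozygous assignment, so the count is 1.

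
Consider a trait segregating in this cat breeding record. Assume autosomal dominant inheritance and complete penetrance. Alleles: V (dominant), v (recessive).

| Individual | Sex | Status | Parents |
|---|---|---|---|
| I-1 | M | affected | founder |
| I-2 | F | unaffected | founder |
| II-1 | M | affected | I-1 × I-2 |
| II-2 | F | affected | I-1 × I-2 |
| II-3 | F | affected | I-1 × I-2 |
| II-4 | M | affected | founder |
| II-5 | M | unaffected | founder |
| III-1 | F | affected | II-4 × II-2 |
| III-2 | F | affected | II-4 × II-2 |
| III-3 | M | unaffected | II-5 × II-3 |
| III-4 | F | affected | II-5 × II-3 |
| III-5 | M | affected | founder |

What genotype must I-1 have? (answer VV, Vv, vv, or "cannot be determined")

I-1's phenotype allows VV or Vv, and no parent or child forces a single allele at both positions; consistent genotype assignments exist with I-1 as VV or Vv.

cannot be determined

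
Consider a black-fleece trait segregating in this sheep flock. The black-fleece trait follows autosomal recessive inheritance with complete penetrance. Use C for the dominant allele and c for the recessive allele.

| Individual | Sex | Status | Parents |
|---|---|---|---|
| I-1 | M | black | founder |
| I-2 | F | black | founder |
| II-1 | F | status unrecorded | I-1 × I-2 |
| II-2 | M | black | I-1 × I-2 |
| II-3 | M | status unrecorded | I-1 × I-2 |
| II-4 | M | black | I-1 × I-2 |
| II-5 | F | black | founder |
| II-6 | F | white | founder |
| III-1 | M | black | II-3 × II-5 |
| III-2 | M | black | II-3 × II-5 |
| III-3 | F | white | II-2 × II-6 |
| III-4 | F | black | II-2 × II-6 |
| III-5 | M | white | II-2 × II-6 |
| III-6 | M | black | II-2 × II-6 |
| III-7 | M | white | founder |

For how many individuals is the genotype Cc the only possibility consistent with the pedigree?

Obligate heterozygotes: II-6 is white so carries C and passed c to III-4 (cc), so II-6 is Cc; III-3 is white so carries C and received c from II-2 (cc), so III-3 is Cc; III-5 is white so carries C and received c from II-2 (cc), so III-5 is Cc.
Every other individual is either homozygous by phenotype or has at least one consistent homozygous assignment, so the count is 3.

3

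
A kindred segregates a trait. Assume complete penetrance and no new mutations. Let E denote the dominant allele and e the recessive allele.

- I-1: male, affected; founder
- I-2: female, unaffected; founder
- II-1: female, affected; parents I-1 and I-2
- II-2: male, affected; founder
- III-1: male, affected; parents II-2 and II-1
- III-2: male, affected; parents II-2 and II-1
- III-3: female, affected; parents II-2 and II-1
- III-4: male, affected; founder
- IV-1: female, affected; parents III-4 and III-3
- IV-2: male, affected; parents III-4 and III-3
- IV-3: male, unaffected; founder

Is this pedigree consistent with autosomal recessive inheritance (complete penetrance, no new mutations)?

Yes

A consistent assignment under autosomal recessive exists: I-1 ee, I-2 Ee, II-1 ee, II-2 ee, III-1 ee, III-2 ee, III-3 ee, III-4 ee, IV-1 ee, IV-2 ee, IV-3 EE.
In this assignment every recorded phenotype matches its genotype and every non-founder's genotype is obtainable from its parents' genotypes, so the pedigree is consistent.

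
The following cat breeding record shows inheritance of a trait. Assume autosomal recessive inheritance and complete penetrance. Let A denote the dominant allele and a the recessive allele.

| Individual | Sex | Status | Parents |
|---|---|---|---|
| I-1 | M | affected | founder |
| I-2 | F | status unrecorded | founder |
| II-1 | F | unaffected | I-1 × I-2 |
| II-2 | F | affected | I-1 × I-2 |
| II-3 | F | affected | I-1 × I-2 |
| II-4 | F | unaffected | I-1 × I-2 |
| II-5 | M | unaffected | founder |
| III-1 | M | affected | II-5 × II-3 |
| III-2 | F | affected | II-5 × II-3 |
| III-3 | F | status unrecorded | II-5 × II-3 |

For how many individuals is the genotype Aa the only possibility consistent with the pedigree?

Obligate heterozygotes: I-2 passed A to II-1 (Aa, whose a came from I-1) and passed a to II-2 (aa), so I-2 is Aa; II-1 is unaffected so carries A and received a from I-1 (aa), so II-1 is Aa; II-4 is unaffected so carries A and received a from I-1 (aa), so II-4 is Aa; II-5 is unaffected so carries A and passed a to III-1 (aa), so II-5 is Aa.
Every other individual is either homozygous by phenotype or has at least one consistent homozygous assignment, so the count is 4.

4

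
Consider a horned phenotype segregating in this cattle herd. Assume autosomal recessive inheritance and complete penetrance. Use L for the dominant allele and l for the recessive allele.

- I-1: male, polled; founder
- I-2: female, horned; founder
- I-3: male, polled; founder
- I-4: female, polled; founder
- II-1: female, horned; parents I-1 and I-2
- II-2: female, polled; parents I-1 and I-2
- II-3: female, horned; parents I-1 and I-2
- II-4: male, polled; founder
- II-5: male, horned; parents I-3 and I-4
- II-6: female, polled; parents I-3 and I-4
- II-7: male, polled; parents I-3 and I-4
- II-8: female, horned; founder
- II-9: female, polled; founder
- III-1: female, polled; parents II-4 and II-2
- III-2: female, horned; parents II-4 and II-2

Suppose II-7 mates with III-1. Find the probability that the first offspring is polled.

8/9

I-3 is polled so carries L and passed l to II-5 (ll), so I-3 is Ll.
I-4 is polled so carries L and passed l to II-5 (ll), so I-4 is Ll.
II-7 is a polled offspring of I-3 (Ll) × I-4 (Ll), whose cross gives 1/4 LL : 1/2 Ll : 1/4 ll; conditioning on being polled, II-7 is LL with probability 1/3, Ll with probability 2/3.
II-4 is polled so carries L and passed l to III-2 (ll), so II-4 is Ll.
II-2 is polled so carries L and received l from I-2 (ll), so II-2 is Ll.
III-1 is a polled offspring of II-4 (Ll) × II-2 (Ll), whose cross gives 1/4 LL : 1/2 Ll : 1/4 ll; conditioning on being polled, III-1 is LL with probability 1/3, Ll with probability 2/3.
Summing over parental genotype combinations, P(offspring is polled) = 1/9·1 + 2/9·1 + 2/9·1 + 4/9·3/4 = 8/9.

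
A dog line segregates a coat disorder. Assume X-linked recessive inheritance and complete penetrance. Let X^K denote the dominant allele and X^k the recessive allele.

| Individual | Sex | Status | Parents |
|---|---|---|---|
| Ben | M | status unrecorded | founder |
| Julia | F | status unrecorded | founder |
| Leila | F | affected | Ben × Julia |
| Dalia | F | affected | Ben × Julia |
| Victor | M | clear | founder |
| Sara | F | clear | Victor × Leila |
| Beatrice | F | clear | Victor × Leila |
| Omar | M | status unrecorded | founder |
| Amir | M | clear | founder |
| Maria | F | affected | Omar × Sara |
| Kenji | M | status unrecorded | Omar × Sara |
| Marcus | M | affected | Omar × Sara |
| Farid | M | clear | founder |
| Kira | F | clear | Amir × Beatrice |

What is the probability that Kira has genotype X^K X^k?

1/2

Amir is clear, so Amir is X^K Y.
Beatrice is clear so carries K and received k from Leila (X^k X^k), so Beatrice is X^K X^k.
Their cross gives offspring ratios 1/2 X^K X^K : 1/2 X^K X^k. Conditioning on Kira being clear, P(X^K X^k) = 1/2 / 1 = 1/2.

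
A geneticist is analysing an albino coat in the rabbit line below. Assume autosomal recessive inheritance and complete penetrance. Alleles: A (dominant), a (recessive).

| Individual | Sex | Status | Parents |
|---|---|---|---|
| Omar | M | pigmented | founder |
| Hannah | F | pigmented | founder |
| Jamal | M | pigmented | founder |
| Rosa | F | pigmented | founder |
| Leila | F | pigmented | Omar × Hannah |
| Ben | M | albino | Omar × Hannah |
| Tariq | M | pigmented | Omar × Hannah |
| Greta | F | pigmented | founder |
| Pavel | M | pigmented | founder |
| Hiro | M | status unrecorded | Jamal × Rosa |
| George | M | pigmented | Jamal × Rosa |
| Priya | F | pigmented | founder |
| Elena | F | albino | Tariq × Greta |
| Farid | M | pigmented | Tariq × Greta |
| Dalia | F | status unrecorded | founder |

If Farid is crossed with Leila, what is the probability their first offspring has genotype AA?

Tariq is pigmented so carries A and passed a to Elena (aa), so Tariq is Aa.
Greta is pigmented so carries A and passed a to Elena (aa), so Greta is Aa.
Farid is a pigmented offspring of Tariq (Aa) × Greta (Aa), whose cross gives 1/4 AA : 1/2 Aa : 1/4 aa; conditioning on being pigmented, Farid is AA with probability 1/3, Aa with probability 2/3.
Omar is pigmented so carries A and passed a to Ben (aa), so Omar is Aa.
Hannah is pigmented so carries A and passed a to Ben (aa), so Hannah is Aa.
Leila is a pigmented offspring of Omar (Aa) × Hannah (Aa), whose cross gives 1/4 AA : 1/2 Aa : 1/4 aa; conditioning on being pigmented, Leila is AA with probability 1/3, Aa with probability 2/3.
Summing over parental genotype combinations, P(offspring has genotype AA) = 1/9·1 + 2/9·1/2 + 2/9·1/2 + 4/9·1/4 = 4/9.

4/9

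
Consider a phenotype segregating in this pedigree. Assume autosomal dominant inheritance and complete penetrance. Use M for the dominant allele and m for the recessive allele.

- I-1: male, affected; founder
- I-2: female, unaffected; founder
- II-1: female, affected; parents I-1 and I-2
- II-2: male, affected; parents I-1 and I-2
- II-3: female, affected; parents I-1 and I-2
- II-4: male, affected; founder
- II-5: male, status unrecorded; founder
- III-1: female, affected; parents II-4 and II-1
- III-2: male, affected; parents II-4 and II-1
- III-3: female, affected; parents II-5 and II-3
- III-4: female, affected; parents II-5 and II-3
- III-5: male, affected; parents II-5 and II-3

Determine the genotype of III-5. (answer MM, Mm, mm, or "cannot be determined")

III-5's phenotype allows MM or Mm, and no parent or child forces a single allele at both positions; consistent genotype assignments exist with III-5 as MM or Mm.

cannot be determined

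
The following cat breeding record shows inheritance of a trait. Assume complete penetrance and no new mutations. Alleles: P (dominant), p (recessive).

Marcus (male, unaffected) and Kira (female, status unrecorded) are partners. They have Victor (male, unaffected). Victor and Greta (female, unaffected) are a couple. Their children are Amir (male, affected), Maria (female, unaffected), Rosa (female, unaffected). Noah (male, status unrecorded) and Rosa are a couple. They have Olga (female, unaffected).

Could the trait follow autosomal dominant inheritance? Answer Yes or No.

Under autosomal dominant, Amir (affected, male) cannot arise from Victor (unaffected) × Greta (unaffected).

No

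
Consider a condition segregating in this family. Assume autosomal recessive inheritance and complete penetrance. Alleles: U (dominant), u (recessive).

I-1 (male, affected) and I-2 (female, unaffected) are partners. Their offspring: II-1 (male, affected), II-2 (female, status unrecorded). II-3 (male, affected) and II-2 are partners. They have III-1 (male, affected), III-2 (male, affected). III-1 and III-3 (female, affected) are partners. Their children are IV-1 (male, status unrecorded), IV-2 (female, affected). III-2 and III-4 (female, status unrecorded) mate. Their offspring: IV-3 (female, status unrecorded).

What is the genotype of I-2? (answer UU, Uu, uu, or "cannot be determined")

Uu

From phenotype alone, I-2 is UU or Uu.
I-2 is unaffected so carries U and passed u to II-1 (uu), so I-2 is Uu.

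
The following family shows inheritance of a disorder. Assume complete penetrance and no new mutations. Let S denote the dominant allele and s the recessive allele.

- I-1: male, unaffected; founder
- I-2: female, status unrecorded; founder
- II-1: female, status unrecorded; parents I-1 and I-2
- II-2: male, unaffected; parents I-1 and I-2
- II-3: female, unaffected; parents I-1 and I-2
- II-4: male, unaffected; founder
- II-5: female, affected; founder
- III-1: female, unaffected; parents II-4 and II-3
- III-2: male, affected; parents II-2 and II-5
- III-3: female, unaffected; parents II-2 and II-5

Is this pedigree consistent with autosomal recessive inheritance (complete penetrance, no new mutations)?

Yes

A consistent assignment under autosomal recessive exists: I-1 SS, I-2 Ss, II-1 SS, II-2 Ss, II-3 SS, II-4 SS, II-5 ss, III-1 SS, III-2 ss, III-3 Ss.
In this assignment every recorded phenotype matches its genotype and every non-founder's genotype is obtainable from its parents' genotypes, so the pedigree is consistent.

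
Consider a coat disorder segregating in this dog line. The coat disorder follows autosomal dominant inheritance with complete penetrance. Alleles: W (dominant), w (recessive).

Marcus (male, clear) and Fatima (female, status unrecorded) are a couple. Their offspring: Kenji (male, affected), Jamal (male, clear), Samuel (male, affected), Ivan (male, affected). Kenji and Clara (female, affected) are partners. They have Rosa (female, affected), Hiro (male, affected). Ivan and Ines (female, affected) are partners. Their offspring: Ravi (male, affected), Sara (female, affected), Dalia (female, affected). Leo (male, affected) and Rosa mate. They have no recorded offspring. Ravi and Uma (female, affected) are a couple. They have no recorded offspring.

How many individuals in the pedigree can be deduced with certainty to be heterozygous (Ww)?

Obligate heterozygotes: Fatima passed W to Kenji (Ww, whose w came from Marcus) and passed w to Jamal (ww), so Fatima is Ww; Kenji is affected so carries W and received w from Marcus (ww), so Kenji is Ww; Samuel is affected so carries W and received w from Marcus (ww), so Samuel is Ww; Ivan is affected so carries W and received w from Marcus (ww), so Ivan is Ww.
Every other individual is either homozygous by phenotype or has at least one consistent homozygous assignment, so the count is 4.

4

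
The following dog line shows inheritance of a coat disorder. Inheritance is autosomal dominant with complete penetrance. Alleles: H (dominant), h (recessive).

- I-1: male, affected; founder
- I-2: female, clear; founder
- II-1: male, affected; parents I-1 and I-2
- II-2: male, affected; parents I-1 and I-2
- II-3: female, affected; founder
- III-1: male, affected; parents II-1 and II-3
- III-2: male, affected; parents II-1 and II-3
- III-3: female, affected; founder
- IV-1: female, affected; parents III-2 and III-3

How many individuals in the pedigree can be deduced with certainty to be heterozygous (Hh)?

2

Obligate heterozygotes: II-1 is affected so carries H and received h from I-2 (hh), so II-1 is Hh; II-2 is affected so carries H and received h from I-2 (hh), so II-2 is Hh.
Every other individual is either homozygous by phenotype or has at least one consistent homozygous assignment, so the count is 2.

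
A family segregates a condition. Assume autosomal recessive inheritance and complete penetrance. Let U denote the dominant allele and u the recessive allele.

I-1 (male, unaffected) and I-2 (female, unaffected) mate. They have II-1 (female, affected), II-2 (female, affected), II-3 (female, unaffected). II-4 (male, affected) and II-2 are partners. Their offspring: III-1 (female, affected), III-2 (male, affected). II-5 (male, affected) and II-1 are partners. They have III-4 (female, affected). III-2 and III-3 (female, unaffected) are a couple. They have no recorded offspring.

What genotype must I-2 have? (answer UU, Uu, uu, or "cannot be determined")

Uu

From phenotype alone, I-2 is UU or Uu.
I-2 is unaffected so carries U and passed u to II-1 (uu), so I-2 is Uu.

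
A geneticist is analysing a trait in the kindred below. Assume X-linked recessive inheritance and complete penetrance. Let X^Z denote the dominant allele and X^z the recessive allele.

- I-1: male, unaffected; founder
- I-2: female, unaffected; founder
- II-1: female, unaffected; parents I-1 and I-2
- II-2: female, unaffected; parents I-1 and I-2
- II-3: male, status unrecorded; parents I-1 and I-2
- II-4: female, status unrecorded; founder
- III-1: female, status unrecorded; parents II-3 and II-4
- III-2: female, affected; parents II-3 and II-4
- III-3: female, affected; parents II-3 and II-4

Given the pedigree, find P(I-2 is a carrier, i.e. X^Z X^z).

1

I-2 is unaffected so carries Z and passed z to II-3 (X^z Y), so I-2 is X^Z X^z, giving P(X^Z X^z) = 1.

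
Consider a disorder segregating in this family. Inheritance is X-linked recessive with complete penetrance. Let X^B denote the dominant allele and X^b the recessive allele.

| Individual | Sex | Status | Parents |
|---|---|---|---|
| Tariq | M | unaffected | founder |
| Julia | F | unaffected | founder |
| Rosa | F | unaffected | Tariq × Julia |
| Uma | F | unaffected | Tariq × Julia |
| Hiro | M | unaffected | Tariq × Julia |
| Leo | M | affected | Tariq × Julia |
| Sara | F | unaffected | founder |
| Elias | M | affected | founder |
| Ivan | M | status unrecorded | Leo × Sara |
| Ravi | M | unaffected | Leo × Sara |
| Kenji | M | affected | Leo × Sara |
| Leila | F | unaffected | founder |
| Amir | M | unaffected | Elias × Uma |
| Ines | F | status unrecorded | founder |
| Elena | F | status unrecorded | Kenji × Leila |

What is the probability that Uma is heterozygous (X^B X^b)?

1/3

Tariq is unaffected, so Tariq is X^B Y.
Julia is unaffected so carries B and passed b to Leo (X^b Y), so Julia is X^B X^b.
Their cross gives offspring ratios 1/2 X^B X^B : 1/2 X^B X^b. Conditioning on Uma being unaffected, P(X^B X^b) = 1/2 / 1 = 1/2 before taking Uma's own offspring into account.
Elias is affected, so Elias is X^b Y.
Now use Uma's offspring. Probability of each recorded status — unaffected son Amir: 1/2 if Uma is X^B X^b, 1 if X^B X^B.
Bayes: P(X^B X^b) = 1/2·1/2 / (1/2·1/2 + 1/2·1) = 1/3.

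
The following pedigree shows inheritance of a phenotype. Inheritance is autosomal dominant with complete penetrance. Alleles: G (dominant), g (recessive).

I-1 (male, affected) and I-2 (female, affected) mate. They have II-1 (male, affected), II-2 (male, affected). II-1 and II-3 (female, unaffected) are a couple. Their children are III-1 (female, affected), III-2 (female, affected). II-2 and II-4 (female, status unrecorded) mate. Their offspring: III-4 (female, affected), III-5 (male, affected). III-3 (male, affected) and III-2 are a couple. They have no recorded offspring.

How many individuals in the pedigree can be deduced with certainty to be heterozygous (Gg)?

2

Obligate heterozygotes: III-1 is affected so carries G and received g from II-3 (gg), so III-1 is Gg; III-2 is affected so carries G and received g from II-3 (gg), so III-2 is Gg.
Every other individual is either homozygous by phenotype or has at least one consistent homozygous assignment, so the count is 2.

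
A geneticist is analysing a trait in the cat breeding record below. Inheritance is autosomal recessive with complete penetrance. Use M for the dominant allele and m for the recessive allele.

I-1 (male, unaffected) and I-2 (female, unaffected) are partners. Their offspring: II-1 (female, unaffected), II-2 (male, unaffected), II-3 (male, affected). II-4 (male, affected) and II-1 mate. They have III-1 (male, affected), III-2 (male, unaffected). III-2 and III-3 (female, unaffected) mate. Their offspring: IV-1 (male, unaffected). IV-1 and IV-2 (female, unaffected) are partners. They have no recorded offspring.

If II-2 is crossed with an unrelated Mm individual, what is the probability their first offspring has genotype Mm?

1/2

I-1 is unaffected so carries M and passed m to II-3 (mm), so I-1 is Mm.
I-2 is unaffected so carries M and passed m to II-3 (mm), so I-2 is Mm.
II-2 is an unaffected offspring of I-1 (Mm) × I-2 (Mm), whose cross gives 1/4 MM : 1/2 Mm : 1/4 mm; conditioning on being unaffected, II-2 is MM with probability 1/3, Mm with probability 2/3.
Summing over parental genotype combinations, P(offspring has genotype Mm) = 1/3·1/2 + 2/3·1/2 = 1/2.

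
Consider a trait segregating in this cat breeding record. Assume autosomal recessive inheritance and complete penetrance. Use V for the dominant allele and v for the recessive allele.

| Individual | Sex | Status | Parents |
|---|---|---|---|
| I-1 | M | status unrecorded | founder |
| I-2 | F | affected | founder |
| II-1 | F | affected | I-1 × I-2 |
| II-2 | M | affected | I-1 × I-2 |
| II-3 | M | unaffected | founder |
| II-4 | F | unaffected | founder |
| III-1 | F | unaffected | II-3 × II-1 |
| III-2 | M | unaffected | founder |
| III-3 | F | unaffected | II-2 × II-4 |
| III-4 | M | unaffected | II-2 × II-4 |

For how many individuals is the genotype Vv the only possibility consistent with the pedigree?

Obligate heterozygotes: III-1 is unaffected so carries V and received v from II-1 (vv), so III-1 is Vv; III-3 is unaffected so carries V and received v from II-2 (vv), so III-3 is Vv; III-4 is unaffected so carries V and received v from II-2 (vv), so III-4 is Vv.
Every other individual is either homozygous by phenotype or has at least one consistent homozygous assignment, so the count is 3.

3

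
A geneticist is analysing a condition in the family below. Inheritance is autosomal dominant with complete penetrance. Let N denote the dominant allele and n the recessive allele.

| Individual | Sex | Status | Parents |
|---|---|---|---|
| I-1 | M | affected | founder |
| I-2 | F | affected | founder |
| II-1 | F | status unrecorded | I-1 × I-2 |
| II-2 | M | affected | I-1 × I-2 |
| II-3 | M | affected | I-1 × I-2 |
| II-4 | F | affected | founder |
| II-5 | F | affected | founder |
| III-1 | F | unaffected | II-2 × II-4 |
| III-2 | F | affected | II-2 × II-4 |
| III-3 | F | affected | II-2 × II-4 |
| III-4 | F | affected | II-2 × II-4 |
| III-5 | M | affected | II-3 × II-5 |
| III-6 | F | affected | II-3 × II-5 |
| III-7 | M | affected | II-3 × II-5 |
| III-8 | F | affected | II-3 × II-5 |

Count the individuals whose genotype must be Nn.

2

Obligate heterozygotes: II-2 is affected so carries N and passed n to III-1 (nn), so II-2 is Nn; II-4 is affected so carries N and passed n to III-1 (nn), so II-4 is Nn.
Every other individual is either homozygous by phenotype or has at least one consistent homozygous assignment, so the count is 2.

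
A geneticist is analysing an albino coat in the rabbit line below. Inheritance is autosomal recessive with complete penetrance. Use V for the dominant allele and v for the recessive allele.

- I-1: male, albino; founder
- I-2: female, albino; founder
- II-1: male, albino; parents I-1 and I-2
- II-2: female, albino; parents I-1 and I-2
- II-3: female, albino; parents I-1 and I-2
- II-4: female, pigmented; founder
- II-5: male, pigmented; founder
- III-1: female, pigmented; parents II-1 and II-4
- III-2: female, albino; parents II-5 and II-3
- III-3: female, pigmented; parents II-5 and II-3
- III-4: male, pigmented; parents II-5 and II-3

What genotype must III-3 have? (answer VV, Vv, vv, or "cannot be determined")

Vv

From phenotype alone, III-3 is VV or Vv.
III-3 is pigmented so carries V and received v from II-3 (vv), so III-3 is Vv.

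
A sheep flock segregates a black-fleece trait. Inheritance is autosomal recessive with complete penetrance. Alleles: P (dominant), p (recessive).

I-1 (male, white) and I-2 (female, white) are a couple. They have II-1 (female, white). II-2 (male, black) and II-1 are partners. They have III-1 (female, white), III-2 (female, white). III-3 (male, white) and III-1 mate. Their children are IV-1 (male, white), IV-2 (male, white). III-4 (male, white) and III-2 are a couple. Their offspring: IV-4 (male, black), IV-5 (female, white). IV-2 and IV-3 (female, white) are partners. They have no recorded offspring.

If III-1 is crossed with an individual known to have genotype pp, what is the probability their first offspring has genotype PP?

III-1 is white so carries P and received p from II-2 (pp), so III-1 is Pp.
The cross gives 1/2 Pp : 1/2 pp, so P(offspring has genotype PP) = 0.

0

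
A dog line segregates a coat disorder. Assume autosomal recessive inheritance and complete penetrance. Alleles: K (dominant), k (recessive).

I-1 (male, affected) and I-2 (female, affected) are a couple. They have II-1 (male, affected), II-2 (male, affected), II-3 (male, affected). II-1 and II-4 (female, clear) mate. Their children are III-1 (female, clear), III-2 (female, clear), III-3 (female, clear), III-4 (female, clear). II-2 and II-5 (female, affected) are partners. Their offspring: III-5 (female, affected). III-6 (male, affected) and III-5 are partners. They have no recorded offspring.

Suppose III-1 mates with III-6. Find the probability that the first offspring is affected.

1/2

III-1 is clear so carries K and received k from II-1 (kk), so III-1 is Kk.
III-6 is affected, so III-6 is kk.
The cross gives 1/2 Kk : 1/2 kk, so P(offspring is affected) = 1/2.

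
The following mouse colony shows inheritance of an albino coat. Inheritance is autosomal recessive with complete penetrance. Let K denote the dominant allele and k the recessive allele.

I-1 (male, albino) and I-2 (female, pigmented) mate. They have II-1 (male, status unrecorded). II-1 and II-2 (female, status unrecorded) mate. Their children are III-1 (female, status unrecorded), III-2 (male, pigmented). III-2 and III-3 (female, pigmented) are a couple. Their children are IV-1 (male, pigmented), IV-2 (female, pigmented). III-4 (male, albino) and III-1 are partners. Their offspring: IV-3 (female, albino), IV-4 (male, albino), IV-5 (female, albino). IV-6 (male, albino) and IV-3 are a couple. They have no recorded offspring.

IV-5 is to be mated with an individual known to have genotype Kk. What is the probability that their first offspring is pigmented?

1/2

IV-5 is albino, so IV-5 is kk.
The cross gives 1/2 Kk : 1/2 kk, so P(offspring is pigmented) = 1/2.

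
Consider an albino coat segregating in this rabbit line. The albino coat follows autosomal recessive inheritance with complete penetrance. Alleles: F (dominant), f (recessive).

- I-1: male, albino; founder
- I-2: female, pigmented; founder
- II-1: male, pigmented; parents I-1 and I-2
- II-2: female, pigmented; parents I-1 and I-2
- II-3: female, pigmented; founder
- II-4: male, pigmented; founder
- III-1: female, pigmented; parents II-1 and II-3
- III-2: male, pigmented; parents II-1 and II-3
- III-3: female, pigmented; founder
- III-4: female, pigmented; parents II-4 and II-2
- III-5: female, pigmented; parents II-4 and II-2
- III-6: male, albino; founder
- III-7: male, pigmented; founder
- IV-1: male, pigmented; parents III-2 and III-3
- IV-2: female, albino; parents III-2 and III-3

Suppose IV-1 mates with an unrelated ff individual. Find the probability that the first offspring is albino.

1/3

III-2 is pigmented so carries F and passed f to IV-2 (ff), so III-2 is Ff.
III-3 is pigmented so carries F and passed f to IV-2 (ff), so III-3 is Ff.
IV-1 is a pigmented offspring of III-2 (Ff) × III-3 (Ff), whose cross gives 1/4 FF : 1/2 Ff : 1/4 ff; conditioning on being pigmented, IV-1 is FF with probability 1/3, Ff with probability 2/3.
Summing over parental genotype combinations, P(offspring is albino) = 2/3·1/2 = 1/3.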